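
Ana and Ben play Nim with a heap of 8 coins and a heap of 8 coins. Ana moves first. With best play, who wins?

Ben wins

Nim-sum: 8 XOR 8 = 0.
The nim-sum is 0, so this is a P-position: the player to move is in a losing position under optimal play; Ana is about to move from it and so loses — Ben wins.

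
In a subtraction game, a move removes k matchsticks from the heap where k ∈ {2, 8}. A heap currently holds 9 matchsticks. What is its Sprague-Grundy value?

2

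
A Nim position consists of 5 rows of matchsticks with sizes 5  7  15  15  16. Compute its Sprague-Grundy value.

18

Bitwise XOR of the heap sizes:
  00101  (5)
  00111  (7)
  01111  (15)
  01111  (15)
  10000  (16)
  -----
  10010  (18)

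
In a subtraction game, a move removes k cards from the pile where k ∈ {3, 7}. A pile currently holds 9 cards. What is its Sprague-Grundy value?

1

Build the Grundy sequence with g(k) = mex{g(k−s) : s ∈ {3, 7}, s ≤ k}:
g(0) = mex{} = 0
g(1) = mex{} = 0
g(2) = mex{} = 0
g(3) = mex{0} = 1
g(4) = mex{0} = 1
g(5) = mex{0} = 1
g(6) = mex{1} = 0
g(7) = mex{0,1} = 2
g(8) = mex{0,1} = 2
g(9) = mex{0} = 1
So g(9) = 1.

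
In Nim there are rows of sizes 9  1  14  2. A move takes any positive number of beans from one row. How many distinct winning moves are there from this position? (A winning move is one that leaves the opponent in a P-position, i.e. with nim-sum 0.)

In binary:
  1001  (9)
  0001  (1)
  1110  (14)
  0010  (2)
  ----
  0100  (4)
The overall nim-sum is X = 4. A row of size p has a winning move iff p XOR X < p (reduce it to p XOR X).
  9: 9 XOR 4 = 13 ≥ 9 — no move.
  1: 1 XOR 4 = 5 ≥ 1 — no move.
  14: 14 XOR 4 = 10 < 14 — winning move (to 10).
  2: 2 XOR 4 = 6 ≥ 2 — no move.
That gives 1 winning move.

1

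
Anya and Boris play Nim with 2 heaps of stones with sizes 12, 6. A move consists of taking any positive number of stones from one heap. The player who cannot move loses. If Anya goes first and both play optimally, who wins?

Anya wins

Write each in binary and XOR column by column:
  1100  (12)
  0110  (6)
  ----
  1010  (10)
The nim-sum is 10 ≠ 0, so this is an N-position: the player to move can win; Anya has a winning move.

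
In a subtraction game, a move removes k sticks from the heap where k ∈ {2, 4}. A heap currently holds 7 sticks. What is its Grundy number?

Compute g(0), g(1), … for moves {2, 4}:
g(0) = mex{} = 0
g(1) = mex{} = 0
g(2) = mex{0} = 1
g(3) = mex{0} = 1
g(4) = mex{0,1} = 2
g(5) = mex{0,1} = 2
g(6) = mex{1,2} = 0
g(7) = mex{1,2} = 0
So g(7) = 0.

0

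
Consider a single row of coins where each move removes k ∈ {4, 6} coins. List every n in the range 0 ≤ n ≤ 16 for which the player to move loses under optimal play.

0, 1, 2, 3, 10, 11, 12, 13

Grundy values for subtraction set {4, 6}:
k:     0  1  2  3  4  5  6  7  8  9 10 11 12 13 14 15 16
g(k):  0  0  0  0  1  1  1  1  2  2  0  0  0  0  1  1  1
The P-positions (g = 0) in 0..16 are 0, 1, 2, 3, 10, 11, 12, 13.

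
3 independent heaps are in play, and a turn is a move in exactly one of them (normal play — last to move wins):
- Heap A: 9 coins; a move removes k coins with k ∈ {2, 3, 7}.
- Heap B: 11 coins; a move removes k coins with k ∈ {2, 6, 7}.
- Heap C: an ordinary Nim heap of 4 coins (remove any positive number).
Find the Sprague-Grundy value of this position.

For heap A, compute g(0), g(1), … with moves {2, 3, 7}:
k:     0  1  2  3  4  5  6  7  8  9
g(k):  0  0  1  1  2  0  0  1  1  2
So g(9) = 2.
For heap B, compute g(0), g(1), … with moves {2, 6, 7}:
k:     0  1  2  3  4  5  6  7  8  9 10 11
g(k):  0  0  1  1  0  0  1  1  2  0  3  1
So g(11) = 1.
Heap C is a plain Nim heap of size 4, so its Grundy value is 4.
The value of a disjunctive sum is the nim-sum of the parts.
Combined value = 2 XOR 1 XOR 4 = 7.

7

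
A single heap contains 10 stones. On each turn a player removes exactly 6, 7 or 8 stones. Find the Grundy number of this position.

1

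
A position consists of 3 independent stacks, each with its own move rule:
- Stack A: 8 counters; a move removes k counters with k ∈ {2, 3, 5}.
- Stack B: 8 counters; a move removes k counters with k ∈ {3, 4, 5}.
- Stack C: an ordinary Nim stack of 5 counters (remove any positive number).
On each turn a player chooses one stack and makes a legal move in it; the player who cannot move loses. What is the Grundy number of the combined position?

5

For stack A, compute g(0), g(1), … with moves {2, 3, 5}:
k:     0  1  2  3  4  5  6  7  8
g(k):  0  0  1  1  2  2  3  0  0
So g(8) = 0.
Grundy values for stack B (subtraction set {3, 4, 5}):
g(0) = mex{} = 0
g(1) = mex{} = 0
g(2) = mex{} = 0
g(3) = mex{0} = 1
g(4) = mex{0} = 1
g(5) = mex{0} = 1
g(6) = mex{0,1} = 2
g(7) = mex{0,1} = 2
g(8) = mex{1} = 0
So g(8) = 0.
Stack C is a plain Nim stack of size 5, so its Grundy value is 5.
By the Sprague-Grundy theorem, the Grundy value of a sum of independent games is the XOR of the component values.
Combined value = 0 XOR 0 XOR 5 = 5.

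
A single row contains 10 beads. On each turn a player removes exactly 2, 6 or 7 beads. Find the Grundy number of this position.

3

Build the Grundy sequence with g(k) = mex{g(k−s) : s ∈ {2, 6, 7}, s ≤ k}:
g(0) = mex{} = 0
g(1) = mex{} = 0
g(2) = mex{0} = 1
g(3) = mex{0} = 1
g(4) = mex{1} = 0
g(5) = mex{1} = 0
g(6) = mex{0} = 1
g(7) = mex{0} = 1
g(8) = mex{0,1} = 2
g(9) = mex{1} = 0
g(10) = mex{0,1,2} = 3
So g(10) = 3.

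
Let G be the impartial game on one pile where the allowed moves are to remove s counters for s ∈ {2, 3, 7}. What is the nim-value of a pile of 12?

Build the Grundy sequence with g(k) = mex{g(k−s) : s ∈ {2, 3, 7}, s ≤ k}:
g(0) = mex{} = 0
g(1) = mex{} = 0
g(2) = mex{0} = 1
g(3) = mex{0} = 1
g(4) = mex{0,1} = 2
g(5) = mex{1} = 0
g(6) = mex{1,2} = 0
g(7) = mex{0,2} = 1
g(8) = mex{0} = 1
g(9) = mex{0,1} = 2
g(10) = mex{1} = 0
g(11) = mex{1,2} = 0
g(12) = mex{0,2} = 1
So g(12) = 1.

1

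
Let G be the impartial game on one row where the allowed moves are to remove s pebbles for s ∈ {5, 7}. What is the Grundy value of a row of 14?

0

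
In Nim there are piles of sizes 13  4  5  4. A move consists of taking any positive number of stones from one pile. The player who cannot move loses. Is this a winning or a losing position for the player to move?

Winning position

Nim-sum: 13 ⊕ 4 ⊕ 5 ⊕ 4 = 8.
The nim-sum is 8 ≠ 0, so this is an N-position: the player to move can win.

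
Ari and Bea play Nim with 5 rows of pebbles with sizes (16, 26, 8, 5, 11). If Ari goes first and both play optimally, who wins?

Compute the nim-sum pairwise:
16 ^ 26 = 10
10 ^ 8 = 2
2 ^ 5 = 7
7 ^ 11 = 12
The nim-sum is 12 ≠ 0, so this is an N-position: the player to move can win; Ari has a winning move.

Ari wins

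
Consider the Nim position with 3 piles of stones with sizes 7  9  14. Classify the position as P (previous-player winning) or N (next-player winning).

P-position

Compute the nim-sum pairwise:
7 ^ 9 = 14
14 ^ 14 = 0
The nim-sum is 0, so this is a P-position: the player to move is in a losing position under optimal play.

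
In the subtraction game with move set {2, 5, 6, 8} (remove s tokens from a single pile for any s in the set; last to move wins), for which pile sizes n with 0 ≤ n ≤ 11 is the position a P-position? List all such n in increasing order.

0, 1, 4, 11

Grundy values for subtraction set {2, 5, 6, 8}:
k:     0  1  2  3  4  5  6  7  8  9 10 11
g(k):  0  0  1  1  0  2  1  3  2  2  3  0
The P-positions (g = 0) in 0..11 are 0, 1, 4, 11.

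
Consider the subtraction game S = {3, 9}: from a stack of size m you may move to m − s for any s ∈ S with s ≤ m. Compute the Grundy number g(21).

Grundy values for subtraction set {3, 9}:
k:     0  1  2  3  4  5  6  7  8  9 10 11 12 13 14 15 16 17 18 19 20 21
g(k):  0  0  0  1  1  1  0  0  0  1  1  1  0  0  0  1  1  1  0  0  0  1
So g(21) = 1.

1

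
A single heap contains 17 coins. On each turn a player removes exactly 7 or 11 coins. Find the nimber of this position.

2

Compute g(0), g(1), … for moves {7, 11}:
k:     0  1  2  3  4  5  6  7  8  9 10 11 12 13 14 15 16 17
g(k):  0  0  0  0  0  0  0  1  1  1  1  1  1  1  2  2  2  2
So g(17) = 2.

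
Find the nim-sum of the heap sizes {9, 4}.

13

Nim-sum: 9 XOR 4 = 13.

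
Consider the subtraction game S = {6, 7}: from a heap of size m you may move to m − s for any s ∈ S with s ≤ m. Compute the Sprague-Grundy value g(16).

Grundy values for subtraction set {6, 7}:
k:     0  1  2  3  4  5  6  7  8  9 10 11 12 13 14 15 16
g(k):  0  0  0  0  0  0  1  1  1  1  1  1  2  0  0  0  0
So g(16) = 0.

0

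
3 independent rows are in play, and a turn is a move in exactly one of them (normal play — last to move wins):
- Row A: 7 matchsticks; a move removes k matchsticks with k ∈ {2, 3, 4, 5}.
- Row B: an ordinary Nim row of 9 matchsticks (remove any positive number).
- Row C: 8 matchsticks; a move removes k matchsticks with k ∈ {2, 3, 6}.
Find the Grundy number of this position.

Build the Grundy sequence for row A with g(k) = mex{g(k−s) : s ∈ {2, 3, 4, 5}, s ≤ k}:
g(0) = mex{} = 0
g(1) = mex{} = 0
g(2) = mex{0} = 1
g(3) = mex{0} = 1
g(4) = mex{0,1} = 2
g(5) = mex{0,1} = 2
g(6) = mex{0,1,2} = 3
g(7) = mex{1,2} = 0
So g(7) = 0.
Row B is a plain Nim row of size 9, so its Grundy value is 9.
Grundy values for row C (subtraction set {2, 3, 6}):
k:     0  1  2  3  4  5  6  7  8
g(k):  0  0  1  1  2  0  3  1  2
So g(8) = 2.
By the Sprague-Grundy theorem, the Grundy value of a sum of independent games is the XOR of the component values.
Combined value = 0 ⊕ 9 ⊕ 2 = 11.

11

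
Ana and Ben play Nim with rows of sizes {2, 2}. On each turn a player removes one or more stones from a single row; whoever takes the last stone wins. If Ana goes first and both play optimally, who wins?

Ben wins

Bitwise XOR of the heap sizes:
  10  (2)
  10  (2)
  --
  00  (0)
The nim-sum is 0, so this is a P-position: the player to move is in a losing position under optimal play; Ana is about to move from it and so loses — Ben wins.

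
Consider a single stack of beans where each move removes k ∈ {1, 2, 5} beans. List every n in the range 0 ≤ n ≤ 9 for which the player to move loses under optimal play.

Grundy values for subtraction set {1, 2, 5}:
g(0) = mex{} = 0
g(1) = mex{0} = 1
g(2) = mex{0,1} = 2
g(3) = mex{1,2} = 0
g(4) = mex{0,2} = 1
g(5) = mex{0,1} = 2
g(6) = mex{1,2} = 0
g(7) = mex{0,2} = 1
g(8) = mex{0,1} = 2
g(9) = mex{1,2} = 0
The P-positions (g = 0) in 0..9 are 0, 3, 6, 9.

0, 3, 6, 9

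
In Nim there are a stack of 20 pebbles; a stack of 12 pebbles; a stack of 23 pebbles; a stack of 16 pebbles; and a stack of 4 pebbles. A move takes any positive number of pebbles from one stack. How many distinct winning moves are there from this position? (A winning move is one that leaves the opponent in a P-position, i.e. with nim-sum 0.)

3

Compute the nim-sum pairwise:
20 ⊕ 12 = 24
24 ⊕ 23 = 15
15 ⊕ 16 = 31
31 ⊕ 4 = 27
The overall nim-sum is X = 27. A stack of size p has a winning move iff p XOR X < p (reduce it to p XOR X).
  20: 20 XOR 27 = 15 < 20 — winning move (to 15).
  12: 12 XOR 27 = 23 ≥ 12 — no move.
  23: 23 XOR 27 = 12 < 23 — winning move (to 12).
  16: 16 XOR 27 = 11 < 16 — winning move (to 11).
  4: 4 XOR 27 = 31 ≥ 4 — no move.
That gives 3 winning moves.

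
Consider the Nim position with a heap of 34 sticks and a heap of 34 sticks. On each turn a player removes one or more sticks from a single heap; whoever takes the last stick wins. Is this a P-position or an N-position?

P-position

Nim-sum: 34 XOR 34 = 0.
The nim-sum is 0, so this is a P-position: the player to move is in a losing position under optimal play.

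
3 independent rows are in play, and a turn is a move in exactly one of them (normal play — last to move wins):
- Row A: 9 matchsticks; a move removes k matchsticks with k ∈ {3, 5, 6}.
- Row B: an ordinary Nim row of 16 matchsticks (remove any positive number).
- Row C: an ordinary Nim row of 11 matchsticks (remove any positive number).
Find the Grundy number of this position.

27

Grundy values for row A (subtraction set {3, 5, 6}):
k:     0  1  2  3  4  5  6  7  8  9
g(k):  0  0  0  1  1  1  2  2  2  0
So g(9) = 0.
Row B is a plain Nim row of size 16, so its Grundy value is 16.
Row C is a plain Nim row of size 11, so its Grundy value is 11.
The value of a disjunctive sum is the nim-sum of the parts.
Combined value = 0 ⊕ 16 ⊕ 11 = 27.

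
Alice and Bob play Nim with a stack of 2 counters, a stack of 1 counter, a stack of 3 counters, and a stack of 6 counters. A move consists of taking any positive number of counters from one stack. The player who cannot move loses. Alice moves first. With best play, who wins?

Alice wins

In binary:
  010  (2)
  001  (1)
  011  (3)
  110  (6)
  ---
  110  (6)
The nim-sum is 6 ≠ 0, so this is an N-position: the player to move can win; Alice has a winning move.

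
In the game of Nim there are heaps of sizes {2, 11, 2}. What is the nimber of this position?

Nim-sum: 2 ⊕ 11 ⊕ 2 = 11.

11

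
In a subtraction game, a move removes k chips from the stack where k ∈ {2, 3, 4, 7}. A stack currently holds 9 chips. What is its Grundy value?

4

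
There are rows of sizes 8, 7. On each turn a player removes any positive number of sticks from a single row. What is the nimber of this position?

Compute the nim-sum pairwise:
8 ⊕ 7 = 15

15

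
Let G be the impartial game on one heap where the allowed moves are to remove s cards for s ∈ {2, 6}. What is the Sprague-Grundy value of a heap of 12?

0

Build the Grundy sequence with g(k) = mex{g(k−s) : s ∈ {2, 6}, s ≤ k}:
k:     0  1  2  3  4  5  6  7  8  9 10 11 12
g(k):  0  0  1  1  0  0  1  1  0  0  1  1  0
So g(12) = 0.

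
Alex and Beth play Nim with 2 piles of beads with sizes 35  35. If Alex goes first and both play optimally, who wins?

Beth wins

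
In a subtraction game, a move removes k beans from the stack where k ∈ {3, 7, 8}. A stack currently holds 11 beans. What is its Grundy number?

Build the Grundy sequence with g(k) = mex{g(k−s) : s ∈ {3, 7, 8}, s ≤ k}:
k:     0  1  2  3  4  5  6  7  8  9 10 11
g(k):  0  0  0  1  1  1  0  2  2  1  3  0
So g(11) = 0.

0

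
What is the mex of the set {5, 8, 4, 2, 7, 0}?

0 is in the set but 1 is not, so the mex is 1.

1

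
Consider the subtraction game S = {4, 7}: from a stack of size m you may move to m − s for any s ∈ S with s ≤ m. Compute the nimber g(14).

Compute g(0), g(1), … for moves {4, 7}:
k:     0  1  2  3  4  5  6  7  8  9 10 11 12 13 14
g(k):  0  0  0  0  1  1  1  1  2  2  2  0  0  0  0
So g(14) = 0.

0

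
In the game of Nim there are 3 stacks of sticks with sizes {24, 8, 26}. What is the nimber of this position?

Write each in binary and XOR column by column:
  11000  (24)
  01000  (8)
  11010  (26)
  -----
  01010  (10)

10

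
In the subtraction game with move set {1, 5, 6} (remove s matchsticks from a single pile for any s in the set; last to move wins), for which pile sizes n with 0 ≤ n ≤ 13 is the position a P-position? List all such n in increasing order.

0, 2, 4, 11, 13

Compute g(0), g(1), … for moves {1, 5, 6}:
g(0) = mex{} = 0
g(1) = mex{0} = 1
g(2) = mex{1} = 0
g(3) = mex{0} = 1
g(4) = mex{1} = 0
g(5) = mex{0} = 1
g(6) = mex{0,1} = 2
g(7) = mex{0,1,2} = 3
g(8) = mex{0,1,3} = 2
g(9) = mex{0,1,2} = 3
g(10) = mex{0,1,3} = 2
g(11) = mex{1,2} = 0
g(12) = mex{0,2,3} = 1
g(13) = mex{1,2,3} = 0
The P-positions (g = 0) in 0..13 are 0, 2, 4, 11, 13.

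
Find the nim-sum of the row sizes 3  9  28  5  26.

9

Compute the nim-sum pairwise:
3 ^ 9 = 10
10 ^ 28 = 22
22 ^ 5 = 19
19 ^ 26 = 9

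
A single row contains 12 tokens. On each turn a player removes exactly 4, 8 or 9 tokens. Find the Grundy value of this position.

3

Compute g(0), g(1), … for moves {4, 8, 9}:
g(0) = mex{} = 0
g(1) = mex{} = 0
g(2) = mex{} = 0
g(3) = mex{} = 0
g(4) = mex{0} = 1
g(5) = mex{0} = 1
g(6) = mex{0} = 1
g(7) = mex{0} = 1
g(8) = mex{0,1} = 2
g(9) = mex{0,1} = 2
g(10) = mex{0,1} = 2
g(11) = mex{0,1} = 2
g(12) = mex{0,1,2} = 3
So g(12) = 3.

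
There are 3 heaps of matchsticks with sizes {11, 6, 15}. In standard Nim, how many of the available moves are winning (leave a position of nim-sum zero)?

Compute the nim-sum pairwise:
11 ⊕ 6 = 13
13 ⊕ 15 = 2
The overall nim-sum is X = 2. A heap of size p has a winning move iff p XOR X < p (reduce it to p XOR X).
  11: 11 XOR 2 = 9 < 11 — winning move (to 9).
  6: 6 XOR 2 = 4 < 6 — winning move (to 4).
  15: 15 XOR 2 = 13 < 15 — winning move (to 13).
That gives 3 winning moves.

3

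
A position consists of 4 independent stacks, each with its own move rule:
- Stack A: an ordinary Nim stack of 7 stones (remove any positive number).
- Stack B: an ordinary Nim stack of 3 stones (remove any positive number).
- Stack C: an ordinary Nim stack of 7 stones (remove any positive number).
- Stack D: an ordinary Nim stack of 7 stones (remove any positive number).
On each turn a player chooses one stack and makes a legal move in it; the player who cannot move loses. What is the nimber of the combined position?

Stack A is a plain Nim stack of size 7, so its Grundy value is 7.
Stack B is a plain Nim stack of size 3, so its Grundy value is 3.
Stack C is a plain Nim stack of size 7, so its Grundy value is 7.
Stack D is a plain Nim stack of size 7, so its Grundy value is 7.
The value of a disjunctive sum is the nim-sum of the parts.
Combined value = 7 XOR 3 XOR 7 XOR 7 = 4.

4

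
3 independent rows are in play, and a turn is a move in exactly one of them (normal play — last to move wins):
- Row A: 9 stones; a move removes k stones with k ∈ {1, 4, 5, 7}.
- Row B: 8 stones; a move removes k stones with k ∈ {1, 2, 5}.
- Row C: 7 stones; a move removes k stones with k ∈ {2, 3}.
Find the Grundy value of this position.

2

Build the Grundy sequence for row A with g(k) = mex{g(k−s) : s ∈ {1, 4, 5, 7}, s ≤ k}:
k:     0  1  2  3  4  5  6  7  8  9
g(k):  0  1  0  1  2  3  2  3  0  1
So g(9) = 1.
For row B, compute g(0), g(1), … with moves {1, 2, 5}:
k:     0  1  2  3  4  5  6  7  8
g(k):  0  1  2  0  1  2  0  1  2
So g(8) = 2.
Build the Grundy sequence for row C with g(k) = mex{g(k−s) : s ∈ {2, 3}, s ≤ k}:
g(0) = mex{} = 0
g(1) = mex{} = 0
g(2) = mex{0} = 1
g(3) = mex{0} = 1
g(4) = mex{0,1} = 2
g(5) = mex{1} = 0
g(6) = mex{1,2} = 0
g(7) = mex{0,2} = 1
So g(7) = 1.
By the Sprague-Grundy theorem, the Grundy value of a sum of independent games is the XOR of the component values.
Combined value = 1 XOR 2 XOR 1 = 2.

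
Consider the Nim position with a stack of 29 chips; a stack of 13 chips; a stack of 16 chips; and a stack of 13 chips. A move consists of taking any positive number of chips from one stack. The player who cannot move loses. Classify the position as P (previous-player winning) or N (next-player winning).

N-position

Nim-sum: 29 ^ 13 ^ 16 ^ 13 = 13.
The nim-sum is 13 ≠ 0, so this is an N-position: the player to move can win.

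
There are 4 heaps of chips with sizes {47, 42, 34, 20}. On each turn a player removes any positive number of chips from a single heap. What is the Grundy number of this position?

In binary:
  101111  (47)
  101010  (42)
  100010  (34)
  010100  (20)
  ------
  110011  (51)

51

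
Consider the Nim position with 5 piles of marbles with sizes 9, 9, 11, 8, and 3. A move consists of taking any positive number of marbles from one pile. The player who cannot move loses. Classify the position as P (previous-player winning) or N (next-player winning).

P-position

Bitwise XOR of the heap sizes:
  1001  (9)
  1001  (9)
  1011  (11)
  1000  (8)
  0011  (3)
  ----
  0000  (0)
The nim-sum is 0, so this is a P-position: the player to move is in a losing position under optimal play.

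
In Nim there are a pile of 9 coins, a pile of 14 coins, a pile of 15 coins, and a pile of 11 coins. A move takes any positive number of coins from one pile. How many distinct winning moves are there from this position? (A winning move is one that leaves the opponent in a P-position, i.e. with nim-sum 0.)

3

Compute the nim-sum pairwise:
9 ⊕ 14 = 7
7 ⊕ 15 = 8
8 ⊕ 11 = 3
The overall nim-sum is X = 3. A pile of size p has a winning move iff p XOR X < p (reduce it to p XOR X).
  9: 9 XOR 3 = 10 ≥ 9 — no move.
  14: 14 XOR 3 = 13 < 14 — winning move (to 13).
  15: 15 XOR 3 = 12 < 15 — winning move (to 12).
  11: 11 XOR 3 = 8 < 11 — winning move (to 8).
That gives 3 winning moves.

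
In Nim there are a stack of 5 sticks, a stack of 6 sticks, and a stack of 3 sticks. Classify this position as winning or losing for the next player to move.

Losing position

Nim-sum: 5 XOR 6 XOR 3 = 0.
The nim-sum is 0, so this is a P-position: the player to move is in a losing position under optimal play.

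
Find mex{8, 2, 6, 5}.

0

0 is not in the set, so the mex is 0.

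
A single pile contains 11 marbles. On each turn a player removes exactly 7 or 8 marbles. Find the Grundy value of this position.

1

Build the Grundy sequence with g(k) = mex{g(k−s) : s ∈ {7, 8}, s ≤ k}:
g(0) = mex{} = 0
g(1) = mex{} = 0
g(2) = mex{} = 0
g(3) = mex{} = 0
g(4) = mex{} = 0
g(5) = mex{} = 0
g(6) = mex{} = 0
g(7) = mex{0} = 1
g(8) = mex{0} = 1
g(9) = mex{0} = 1
g(10) = mex{0} = 1
g(11) = mex{0} = 1
So g(11) = 1.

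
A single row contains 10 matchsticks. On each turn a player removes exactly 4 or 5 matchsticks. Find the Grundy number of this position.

Grundy values for subtraction set {4, 5}:
g(0) = mex{} = 0
g(1) = mex{} = 0
g(2) = mex{} = 0
g(3) = mex{} = 0
g(4) = mex{0} = 1
g(5) = mex{0} = 1
g(6) = mex{0} = 1
g(7) = mex{0} = 1
g(8) = mex{0,1} = 2
g(9) = mex{1} = 0
g(10) = mex{1} = 0
So g(10) = 0.

0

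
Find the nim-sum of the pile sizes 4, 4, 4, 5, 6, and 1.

6

Nim-sum: 4 XOR 4 XOR 4 XOR 5 XOR 6 XOR 1 = 6.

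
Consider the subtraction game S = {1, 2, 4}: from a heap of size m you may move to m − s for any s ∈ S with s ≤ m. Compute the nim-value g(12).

Build the Grundy sequence with g(k) = mex{g(k−s) : s ∈ {1, 2, 4}, s ≤ k}:
k:     0  1  2  3  4  5  6  7  8  9 10 11 12
g(k):  0  1  2  0  1  2  0  1  2  0  1  2  0
So g(12) = 0.

0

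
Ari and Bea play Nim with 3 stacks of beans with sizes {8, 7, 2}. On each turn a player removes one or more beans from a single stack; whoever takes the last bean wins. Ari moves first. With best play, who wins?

Bitwise XOR of the heap sizes:
  1000  (8)
  0111  (7)
  0010  (2)
  ----
  1101  (13)
The nim-sum is 13 ≠ 0, so this is an N-position: the player to move can win; Ari has a winning move.

Ari wins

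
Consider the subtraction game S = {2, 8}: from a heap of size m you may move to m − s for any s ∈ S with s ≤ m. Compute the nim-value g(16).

1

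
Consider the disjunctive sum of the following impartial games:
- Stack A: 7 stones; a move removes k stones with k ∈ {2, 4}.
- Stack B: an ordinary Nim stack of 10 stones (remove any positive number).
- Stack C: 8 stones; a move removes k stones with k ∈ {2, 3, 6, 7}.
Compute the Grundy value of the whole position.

8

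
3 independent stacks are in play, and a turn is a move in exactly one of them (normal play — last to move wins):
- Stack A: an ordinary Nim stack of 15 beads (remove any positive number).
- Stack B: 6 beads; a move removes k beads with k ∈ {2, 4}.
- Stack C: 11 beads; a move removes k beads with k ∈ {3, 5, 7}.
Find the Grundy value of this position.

Stack A is a plain Nim stack of size 15, so its Grundy value is 15.
For stack B, compute g(0), g(1), … with moves {2, 4}:
g(0) = mex{} = 0
g(1) = mex{} = 0
g(2) = mex{0} = 1
g(3) = mex{0} = 1
g(4) = mex{0,1} = 2
g(5) = mex{0,1} = 2
g(6) = mex{1,2} = 0
So g(6) = 0.
Build the Grundy sequence for stack C with g(k) = mex{g(k−s) : s ∈ {3, 5, 7}, s ≤ k}:
k:     0  1  2  3  4  5  6  7  8  9 10 11
g(k):  0  0  0  1  1  1  2  2  2  3  0  0
So g(11) = 0.
By the Sprague-Grundy theorem, the Grundy value of a sum of independent games is the XOR of the component values.
Combined value = 15 XOR 0 XOR 0 = 15.

15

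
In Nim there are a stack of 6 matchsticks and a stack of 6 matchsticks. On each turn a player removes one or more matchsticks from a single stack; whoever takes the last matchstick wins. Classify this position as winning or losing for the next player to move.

Losing position

Bitwise XOR of the heap sizes:
  110  (6)
  110  (6)
  ---
  000  (0)
The nim-sum is 0, so this is a P-position: the player to move is in a losing position under optimal play.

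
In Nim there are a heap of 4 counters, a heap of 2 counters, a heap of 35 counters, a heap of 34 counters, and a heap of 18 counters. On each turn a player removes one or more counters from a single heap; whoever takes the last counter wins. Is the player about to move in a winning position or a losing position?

Winning position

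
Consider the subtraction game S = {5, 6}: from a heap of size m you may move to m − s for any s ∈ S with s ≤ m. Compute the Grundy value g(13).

0

Compute g(0), g(1), … for moves {5, 6}:
g(0) = mex{} = 0
g(1) = mex{} = 0
g(2) = mex{} = 0
g(3) = mex{} = 0
g(4) = mex{} = 0
g(5) = mex{0} = 1
g(6) = mex{0} = 1
g(7) = mex{0} = 1
g(8) = mex{0} = 1
g(9) = mex{0} = 1
g(10) = mex{0,1} = 2
g(11) = mex{1} = 0
g(12) = mex{1} = 0
g(13) = mex{1} = 0
So g(13) = 0.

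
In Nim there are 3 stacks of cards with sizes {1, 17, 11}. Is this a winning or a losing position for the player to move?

Winning position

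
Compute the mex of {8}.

0

0 is not in the set, so the mex is 0.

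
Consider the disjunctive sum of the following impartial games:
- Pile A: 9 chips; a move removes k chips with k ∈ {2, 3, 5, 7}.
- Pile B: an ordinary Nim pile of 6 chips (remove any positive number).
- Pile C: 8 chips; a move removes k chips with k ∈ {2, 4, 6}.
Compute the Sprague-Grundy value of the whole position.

6

Grundy values for pile A (subtraction set {2, 3, 5, 7}):
k:     0  1  2  3  4  5  6  7  8  9
g(k):  0  0  1  1  2  2  3  3  4  0
So g(9) = 0.
Pile B is a plain Nim pile of size 6, so its Grundy value is 6.
Build the Grundy sequence for pile C with g(k) = mex{g(k−s) : s ∈ {2, 4, 6}, s ≤ k}:
g(0) = mex{} = 0
g(1) = mex{} = 0
g(2) = mex{0} = 1
g(3) = mex{0} = 1
g(4) = mex{0,1} = 2
g(5) = mex{0,1} = 2
g(6) = mex{0,1,2} = 3
g(7) = mex{0,1,2} = 3
g(8) = mex{1,2,3} = 0
So g(8) = 0.
The value of a disjunctive sum is the nim-sum of the parts.
Combined value = 0 XOR 6 XOR 0 = 6.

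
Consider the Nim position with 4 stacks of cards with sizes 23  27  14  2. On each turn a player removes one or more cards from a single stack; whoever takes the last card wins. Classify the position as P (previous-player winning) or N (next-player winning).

Nim-sum: 23 ^ 27 ^ 14 ^ 2 = 0.
The nim-sum is 0, so this is a P-position: the player to move is in a losing position under optimal play.

P-position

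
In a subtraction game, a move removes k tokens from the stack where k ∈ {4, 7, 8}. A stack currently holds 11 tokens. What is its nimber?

2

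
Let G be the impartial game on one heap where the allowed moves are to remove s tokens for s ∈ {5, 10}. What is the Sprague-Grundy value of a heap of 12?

2

Grundy values for subtraction set {5, 10}:
k:     0  1  2  3  4  5  6  7  8  9 10 11 12
g(k):  0  0  0  0  0  1  1  1  1  1  2  2  2
So g(12) = 2.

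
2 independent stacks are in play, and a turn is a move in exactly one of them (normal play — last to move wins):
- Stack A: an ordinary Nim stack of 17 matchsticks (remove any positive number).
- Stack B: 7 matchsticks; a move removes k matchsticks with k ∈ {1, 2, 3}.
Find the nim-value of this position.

18

Stack A is a plain Nim stack of size 17, so its Grundy value is 17.
For stack B, compute g(0), g(1), … with moves {1, 2, 3}:
k:     0  1  2  3  4  5  6  7
g(k):  0  1  2  3  0  1  2  3
So g(7) = 3.
By the Sprague-Grundy theorem, the Grundy value of a sum of independent games is the XOR of the component values.
Combined value = 17 ⊕ 3 = 18.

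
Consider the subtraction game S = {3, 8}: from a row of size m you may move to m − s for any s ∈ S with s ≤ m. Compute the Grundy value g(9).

Build the Grundy sequence with g(k) = mex{g(k−s) : s ∈ {3, 8}, s ≤ k}:
k:     0  1  2  3  4  5  6  7  8  9
g(k):  0  0  0  1  1  1  0  0  2  1
So g(9) = 1.

1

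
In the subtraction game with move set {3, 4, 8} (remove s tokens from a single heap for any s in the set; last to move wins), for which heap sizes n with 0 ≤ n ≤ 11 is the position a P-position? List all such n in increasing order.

Compute g(0), g(1), … for moves {3, 4, 8}:
k:     0  1  2  3  4  5  6  7  8  9 10 11
g(k):  0  0  0  1  1  1  2  0  2  3  1  3
The P-positions (g = 0) in 0..11 are 0, 1, 2, 7.

0, 1, 2, 7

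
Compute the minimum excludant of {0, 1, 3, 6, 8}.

The values 0, 1 are all present; 2 is the first non-negative integer missing from the set.

2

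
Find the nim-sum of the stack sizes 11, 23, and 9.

Nim-sum: 11 ^ 23 ^ 9 = 21.

21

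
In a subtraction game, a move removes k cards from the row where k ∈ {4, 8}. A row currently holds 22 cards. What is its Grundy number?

2

Build the Grundy sequence with g(k) = mex{g(k−s) : s ∈ {4, 8}, s ≤ k}:
k:     0  1  2  3  4  5  6  7  8  9 10 11 12 13 14 15 16 17 18 19 20 21 22
g(k):  0  0  0  0  1  1  1  1  2  2  2  2  0  0  0  0  1  1  1  1  2  2  2
So g(22) = 2.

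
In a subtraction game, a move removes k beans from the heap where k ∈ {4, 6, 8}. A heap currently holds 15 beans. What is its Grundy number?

Grundy values for subtraction set {4, 6, 8}:
k:     0  1  2  3  4  5  6  7  8  9 10 11 12 13 14 15
g(k):  0  0  0  0  1  1  1  1  2  2  2  2  0  0  0  0
So g(15) = 0.

0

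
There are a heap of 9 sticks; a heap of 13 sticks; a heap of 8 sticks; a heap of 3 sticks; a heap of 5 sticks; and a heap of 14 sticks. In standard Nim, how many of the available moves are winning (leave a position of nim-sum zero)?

Write each in binary and XOR column by column:
  1001  (9)
  1101  (13)
  1000  (8)
  0011  (3)
  0101  (5)
  1110  (14)
  ----
  0100  (4)
The overall nim-sum is X = 4. A heap of size p has a winning move iff p XOR X < p (reduce it to p XOR X).
  9: 9 XOR 4 = 13 ≥ 9 — no move.
  13: 13 XOR 4 = 9 < 13 — winning move (to 9).
  8: 8 XOR 4 = 12 ≥ 8 — no move.
  3: 3 XOR 4 = 7 ≥ 3 — no move.
  5: 5 XOR 4 = 1 < 5 — winning move (to 1).
  14: 14 XOR 4 = 10 < 14 — winning move (to 10).
That gives 3 winning moves.

3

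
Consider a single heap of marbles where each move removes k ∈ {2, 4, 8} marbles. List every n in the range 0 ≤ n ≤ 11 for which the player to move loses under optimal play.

0, 1, 6, 7

Build the Grundy sequence with g(k) = mex{g(k−s) : s ∈ {2, 4, 8}, s ≤ k}:
g(0) = mex{} = 0
g(1) = mex{} = 0
g(2) = mex{0} = 1
g(3) = mex{0} = 1
g(4) = mex{0,1} = 2
g(5) = mex{0,1} = 2
g(6) = mex{1,2} = 0
g(7) = mex{1,2} = 0
g(8) = mex{0,2} = 1
g(9) = mex{0,2} = 1
g(10) = mex{0,1} = 2
g(11) = mex{0,1} = 2
The P-positions (g = 0) in 0..11 are 0, 1, 6, 7.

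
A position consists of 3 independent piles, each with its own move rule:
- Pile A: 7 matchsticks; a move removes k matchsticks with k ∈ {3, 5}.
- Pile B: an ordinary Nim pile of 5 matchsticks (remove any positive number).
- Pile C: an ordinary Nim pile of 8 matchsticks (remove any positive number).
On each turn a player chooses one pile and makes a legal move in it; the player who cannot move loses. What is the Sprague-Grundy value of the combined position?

Grundy values for pile A (subtraction set {3, 5}):
g(0) = mex{} = 0
g(1) = mex{} = 0
g(2) = mex{} = 0
g(3) = mex{0} = 1
g(4) = mex{0} = 1
g(5) = mex{0} = 1
g(6) = mex{0,1} = 2
g(7) = mex{0,1} = 2
So g(7) = 2.
Pile B is a plain Nim pile of size 5, so its Grundy value is 5.
Pile C is a plain Nim pile of size 8, so its Grundy value is 8.
By the Sprague-Grundy theorem, the Grundy value of a sum of independent games is the XOR of the component values.
Combined value = 2 ⊕ 5 ⊕ 8 = 15.

15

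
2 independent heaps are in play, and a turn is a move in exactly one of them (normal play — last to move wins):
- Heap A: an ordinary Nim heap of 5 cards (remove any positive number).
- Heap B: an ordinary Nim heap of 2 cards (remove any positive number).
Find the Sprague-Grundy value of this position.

7

Heap A is a plain Nim heap of size 5, so its Grundy value is 5.
Heap B is a plain Nim heap of size 2, so its Grundy value is 2.
The value of a disjunctive sum is the nim-sum of the parts.
Combined value = 5 XOR 2 = 7.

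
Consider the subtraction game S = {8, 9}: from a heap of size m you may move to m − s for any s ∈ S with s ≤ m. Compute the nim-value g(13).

1

Compute g(0), g(1), … for moves {8, 9}:
g(0) = mex{} = 0
g(1) = mex{} = 0
g(2) = mex{} = 0
g(3) = mex{} = 0
g(4) = mex{} = 0
g(5) = mex{} = 0
g(6) = mex{} = 0
g(7) = mex{} = 0
g(8) = mex{0} = 1
g(9) = mex{0} = 1
g(10) = mex{0} = 1
g(11) = mex{0} = 1
g(12) = mex{0} = 1
g(13) = mex{0} = 1
So g(13) = 1.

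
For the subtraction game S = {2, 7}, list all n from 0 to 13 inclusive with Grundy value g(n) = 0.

0, 1, 4, 5, 9, 10, 13

Grundy values for subtraction set {2, 7}:
k:     0  1  2  3  4  5  6  7  8  9 10 11 12 13
g(k):  0  0  1  1  0  0  1  1  2  0  0  1  1  0
The P-positions (g = 0) in 0..13 are 0, 1, 4, 5, 9, 10, 13.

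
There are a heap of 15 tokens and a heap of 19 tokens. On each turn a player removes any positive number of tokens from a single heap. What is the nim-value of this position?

28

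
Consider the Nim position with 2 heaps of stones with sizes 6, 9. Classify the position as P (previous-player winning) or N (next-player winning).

Bitwise XOR of the heap sizes:
  0110  (6)
  1001  (9)
  ----
  1111  (15)
The nim-sum is 15 ≠ 0, so this is an N-position: the player to move can win.

N-position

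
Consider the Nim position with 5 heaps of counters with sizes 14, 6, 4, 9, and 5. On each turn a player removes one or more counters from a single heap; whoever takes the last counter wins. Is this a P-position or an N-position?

P-position

Compute the nim-sum pairwise:
14 ⊕ 6 = 8
8 ⊕ 4 = 12
12 ⊕ 9 = 5
5 ⊕ 5 = 0
The nim-sum is 0, so this is a P-position: the player to move is in a losing position under optimal play.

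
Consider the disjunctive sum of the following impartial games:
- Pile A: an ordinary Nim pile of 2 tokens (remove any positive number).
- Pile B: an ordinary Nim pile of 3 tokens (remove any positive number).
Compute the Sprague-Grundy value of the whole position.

1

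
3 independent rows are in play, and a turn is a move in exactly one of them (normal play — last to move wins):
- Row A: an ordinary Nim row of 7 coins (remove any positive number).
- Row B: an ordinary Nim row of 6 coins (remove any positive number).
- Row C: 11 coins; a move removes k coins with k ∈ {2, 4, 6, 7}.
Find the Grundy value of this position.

Row A is a plain Nim row of size 7, so its Grundy value is 7.
Row B is a plain Nim row of size 6, so its Grundy value is 6.
For row C, compute g(0), g(1), … with moves {2, 4, 6, 7}:
k:     0  1  2  3  4  5  6  7  8  9 10 11
g(k):  0  0  1  1  2  2  3  3  4  0  0  1
So g(11) = 1.
The value of a disjunctive sum is the nim-sum of the parts.
Combined value = 7 ⊕ 6 ⊕ 1 = 0.

0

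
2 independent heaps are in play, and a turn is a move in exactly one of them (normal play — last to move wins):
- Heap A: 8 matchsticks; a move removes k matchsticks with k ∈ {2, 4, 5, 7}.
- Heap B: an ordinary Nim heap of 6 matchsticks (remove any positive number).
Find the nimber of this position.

2

Build the Grundy sequence for heap A with g(k) = mex{g(k−s) : s ∈ {2, 4, 5, 7}, s ≤ k}:
g(0) = mex{} = 0
g(1) = mex{} = 0
g(2) = mex{0} = 1
g(3) = mex{0} = 1
g(4) = mex{0,1} = 2
g(5) = mex{0,1} = 2
g(6) = mex{0,1,2} = 3
g(7) = mex{0,1,2} = 3
g(8) = mex{0,1,2,3} = 4
So g(8) = 4.
Heap B is a plain Nim heap of size 6, so its Grundy value is 6.
The value of a disjunctive sum is the nim-sum of the parts.
Combined value = 4 ⊕ 6 = 2.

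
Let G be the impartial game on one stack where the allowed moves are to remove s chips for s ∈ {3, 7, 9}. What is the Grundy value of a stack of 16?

0

Build the Grundy sequence with g(k) = mex{g(k−s) : s ∈ {3, 7, 9}, s ≤ k}:
k:     0  1  2  3  4  5  6  7  8  9 10 11 12 13 14 15 16
g(k):  0  0  0  1  1  1  0  2  2  1  3  3  0  2  0  1  0
So g(16) = 0.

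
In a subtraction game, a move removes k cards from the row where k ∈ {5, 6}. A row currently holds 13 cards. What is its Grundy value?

0

Build the Grundy sequence with g(k) = mex{g(k−s) : s ∈ {5, 6}, s ≤ k}:
k:     0  1  2  3  4  5  6  7  8  9 10 11 12 13
g(k):  0  0  0  0  0  1  1  1  1  1  2  0  0  0
So g(13) = 0.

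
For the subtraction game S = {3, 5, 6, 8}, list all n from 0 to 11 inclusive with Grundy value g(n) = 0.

Grundy values for subtraction set {3, 5, 6, 8}:
g(0) = mex{} = 0
g(1) = mex{} = 0
g(2) = mex{} = 0
g(3) = mex{0} = 1
g(4) = mex{0} = 1
g(5) = mex{0} = 1
g(6) = mex{0,1} = 2
g(7) = mex{0,1} = 2
g(8) = mex{0,1} = 2
g(9) = mex{0,1,2} = 3
g(10) = mex{0,1,2} = 3
g(11) = mex{1,2} = 0
The P-positions (g = 0) in 0..11 are 0, 1, 2, 11.

0, 1, 2, 11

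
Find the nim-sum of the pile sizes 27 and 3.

24

Compute the nim-sum pairwise:
27 XOR 3 = 24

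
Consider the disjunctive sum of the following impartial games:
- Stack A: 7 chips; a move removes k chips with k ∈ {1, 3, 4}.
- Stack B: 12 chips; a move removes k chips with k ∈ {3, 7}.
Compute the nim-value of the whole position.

0

For stack A, compute g(0), g(1), … with moves {1, 3, 4}:
k:     0  1  2  3  4  5  6  7
g(k):  0  1  0  1  2  3  2  0
So g(7) = 0.
Grundy values for stack B (subtraction set {3, 7}):
k:     0  1  2  3  4  5  6  7  8  9 10 11 12
g(k):  0  0  0  1  1  1  0  2  2  1  0  0  0
So g(12) = 0.
By the Sprague-Grundy theorem, the Grundy value of a sum of independent games is the XOR of the component values.
Combined value = 0 ⊕ 0 = 0.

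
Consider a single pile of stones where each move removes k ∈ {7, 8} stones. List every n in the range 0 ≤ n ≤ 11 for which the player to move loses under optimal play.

0, 1, 2, 3, 4, 5, 6

Compute g(0), g(1), … for moves {7, 8}:
k:     0  1  2  3  4  5  6  7  8  9 10 11
g(k):  0  0  0  0  0  0  0  1  1  1  1  1
The P-positions (g = 0) in 0..11 are 0, 1, 2, 3, 4, 5, 6.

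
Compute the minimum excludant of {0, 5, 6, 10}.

1

0 is in the set but 1 is not, so the mex is 1.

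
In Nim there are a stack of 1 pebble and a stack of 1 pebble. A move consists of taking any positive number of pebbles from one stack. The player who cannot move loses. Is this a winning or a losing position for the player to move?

Losing position

In binary:
  1  (1)
  1  (1)
  -
  0  (0)
The nim-sum is 0, so this is a P-position: the player to move is in a losing position under optimal play.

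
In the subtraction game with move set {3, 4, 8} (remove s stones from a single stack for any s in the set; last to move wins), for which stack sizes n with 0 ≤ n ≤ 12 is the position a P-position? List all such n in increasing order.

0, 1, 2, 7, 12

Build the Grundy sequence with g(k) = mex{g(k−s) : s ∈ {3, 4, 8}, s ≤ k}:
k:     0  1  2  3  4  5  6  7  8  9 10 11 12
g(k):  0  0  0  1  1  1  2  0  2  3  1  3  0
The P-positions (g = 0) in 0..12 are 0, 1, 2, 7, 12.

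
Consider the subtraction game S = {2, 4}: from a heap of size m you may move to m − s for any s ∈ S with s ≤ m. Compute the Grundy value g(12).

0

Compute g(0), g(1), … for moves {2, 4}:
k:     0  1  2  3  4  5  6  7  8  9 10 11 12
g(k):  0  0  1  1  2  2  0  0  1  1  2  2  0
So g(12) = 0.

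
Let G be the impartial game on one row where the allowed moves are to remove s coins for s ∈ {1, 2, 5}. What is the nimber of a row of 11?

2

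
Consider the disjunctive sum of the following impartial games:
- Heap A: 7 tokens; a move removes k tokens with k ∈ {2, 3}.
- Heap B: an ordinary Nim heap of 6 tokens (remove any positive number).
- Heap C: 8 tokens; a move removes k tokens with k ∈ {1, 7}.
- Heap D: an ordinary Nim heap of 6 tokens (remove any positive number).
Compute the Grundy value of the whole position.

Build the Grundy sequence for heap A with g(k) = mex{g(k−s) : s ∈ {2, 3}, s ≤ k}:
g(0) = mex{} = 0
g(1) = mex{} = 0
g(2) = mex{0} = 1
g(3) = mex{0} = 1
g(4) = mex{0,1} = 2
g(5) = mex{1} = 0
g(6) = mex{1,2} = 0
g(7) = mex{0,2} = 1
So g(7) = 1.
Heap B is a plain Nim heap of size 6, so its Grundy value is 6.
Build the Grundy sequence for heap C with g(k) = mex{g(k−s) : s ∈ {1, 7}, s ≤ k}:
k:     0  1  2  3  4  5  6  7  8
g(k):  0  1  0  1  0  1  0  1  0
So g(8) = 0.
Heap D is a plain Nim heap of size 6, so its Grundy value is 6.
The value of a disjunctive sum is the nim-sum of the parts.
Combined value = 1 XOR 6 XOR 0 XOR 6 = 1.

1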